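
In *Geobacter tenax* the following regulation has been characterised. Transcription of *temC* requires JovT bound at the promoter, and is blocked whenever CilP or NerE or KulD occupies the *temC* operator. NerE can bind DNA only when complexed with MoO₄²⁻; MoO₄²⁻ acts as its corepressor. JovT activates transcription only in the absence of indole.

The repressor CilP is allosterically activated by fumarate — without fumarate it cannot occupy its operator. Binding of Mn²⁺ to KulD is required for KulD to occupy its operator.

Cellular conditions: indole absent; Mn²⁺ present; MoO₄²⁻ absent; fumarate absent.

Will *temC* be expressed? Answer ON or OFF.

Fumarate is absent, so CilP is inactive.
MoO₄²⁻ is absent, so NerE is inactive.
Mn²⁺ is present, so KulD is active.
Indole is absent, so JovT is active.
With repressor KulD bound, *temC* is not transcribed.

OFF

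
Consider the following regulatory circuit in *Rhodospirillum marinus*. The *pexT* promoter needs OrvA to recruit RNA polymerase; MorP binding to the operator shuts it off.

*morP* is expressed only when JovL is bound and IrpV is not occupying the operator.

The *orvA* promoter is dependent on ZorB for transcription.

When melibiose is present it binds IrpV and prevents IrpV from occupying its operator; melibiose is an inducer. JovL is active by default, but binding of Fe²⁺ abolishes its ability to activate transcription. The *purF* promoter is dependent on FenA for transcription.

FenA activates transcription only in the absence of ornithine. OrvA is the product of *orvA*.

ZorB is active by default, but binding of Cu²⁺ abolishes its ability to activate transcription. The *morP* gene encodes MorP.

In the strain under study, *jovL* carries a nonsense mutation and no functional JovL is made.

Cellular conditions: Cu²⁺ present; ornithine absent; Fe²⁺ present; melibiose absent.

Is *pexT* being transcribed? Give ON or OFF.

OFF

Cu²⁺ is present, so ZorB is inactive.
Required activator ZorB is absent, so *orvA* is not transcribed.
So OrvA is not produced.
Melibiose is absent, so IrpV is active.
JovL is non-functional in this strain, so it has no effect.
With repressor IrpV bound, *morP* is not transcribed.
So MorP is not produced.
Required activator OrvA is absent, so *pexT* is not transcribed.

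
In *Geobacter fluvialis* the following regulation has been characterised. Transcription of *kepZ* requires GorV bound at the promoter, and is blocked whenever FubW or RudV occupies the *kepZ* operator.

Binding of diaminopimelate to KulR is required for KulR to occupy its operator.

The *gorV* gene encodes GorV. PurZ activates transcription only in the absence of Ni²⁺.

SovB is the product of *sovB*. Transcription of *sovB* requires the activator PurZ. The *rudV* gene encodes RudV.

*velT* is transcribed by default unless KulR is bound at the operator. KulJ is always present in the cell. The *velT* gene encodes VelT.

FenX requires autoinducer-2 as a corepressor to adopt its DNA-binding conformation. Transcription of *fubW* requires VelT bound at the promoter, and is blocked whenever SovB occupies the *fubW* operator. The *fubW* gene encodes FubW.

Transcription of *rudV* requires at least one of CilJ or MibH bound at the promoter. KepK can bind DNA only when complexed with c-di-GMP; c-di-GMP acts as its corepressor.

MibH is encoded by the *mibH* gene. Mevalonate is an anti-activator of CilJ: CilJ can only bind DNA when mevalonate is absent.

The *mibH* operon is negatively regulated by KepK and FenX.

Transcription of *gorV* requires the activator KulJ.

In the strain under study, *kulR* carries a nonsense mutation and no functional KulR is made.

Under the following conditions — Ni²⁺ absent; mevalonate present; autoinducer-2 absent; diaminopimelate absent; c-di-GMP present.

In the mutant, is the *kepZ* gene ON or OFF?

ON

KulJ is produced constitutively and is active.
No repressor is bound and KulJ is active, so *gorV* is transcribed.
So GorV is produced and active.
KulR is non-functional in this strain, so it has no effect.
With no repressor bound, *velT* is transcribed.
So VelT is produced and active.
Ni²⁺ is absent, so PurZ is active.
No repressor is bound and PurZ is active, so *sovB* is transcribed.
So SovB is produced and active.
With repressor SovB bound, *fubW* is not transcribed.
So FubW is not produced.
Mevalonate is present, so CilJ is inactive.
c-di-GMP is present, so KepK is active.
Autoinducer-2 is absent, so FenX is inactive.
With repressor KepK bound, *mibH* is not transcribed.
So MibH is not produced.
No activator is available at the *rudV* promoter, so *rudV* is not transcribed.
So RudV is not produced.
No repressor is bound and GorV is active, so *kepZ* is transcribed.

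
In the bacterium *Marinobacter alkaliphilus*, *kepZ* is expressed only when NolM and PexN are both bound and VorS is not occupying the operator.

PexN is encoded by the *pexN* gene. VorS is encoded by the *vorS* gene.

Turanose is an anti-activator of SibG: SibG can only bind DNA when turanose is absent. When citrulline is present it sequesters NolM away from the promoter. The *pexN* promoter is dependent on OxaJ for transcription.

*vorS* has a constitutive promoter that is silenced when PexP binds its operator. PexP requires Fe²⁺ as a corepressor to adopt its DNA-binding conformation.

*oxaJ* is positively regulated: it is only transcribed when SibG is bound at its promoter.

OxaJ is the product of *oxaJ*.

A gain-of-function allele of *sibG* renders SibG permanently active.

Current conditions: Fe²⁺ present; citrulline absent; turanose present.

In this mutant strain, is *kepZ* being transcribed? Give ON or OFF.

ON

Fe²⁺ is present, so PexP is active.
With repressor PexP bound, *vorS* is not transcribed.
So VorS is not produced.
Citrulline is absent, so NolM is active.
SibG is constitutively active in this strain.
No repressor is bound and SibG is active, so *oxaJ* is transcribed.
So OxaJ is produced and active.
No repressor is bound and OxaJ is active, so *pexN* is transcribed.
So PexN is produced and active.
No repressor is bound and NolM and PexN are active, so *kepZ* is transcribed.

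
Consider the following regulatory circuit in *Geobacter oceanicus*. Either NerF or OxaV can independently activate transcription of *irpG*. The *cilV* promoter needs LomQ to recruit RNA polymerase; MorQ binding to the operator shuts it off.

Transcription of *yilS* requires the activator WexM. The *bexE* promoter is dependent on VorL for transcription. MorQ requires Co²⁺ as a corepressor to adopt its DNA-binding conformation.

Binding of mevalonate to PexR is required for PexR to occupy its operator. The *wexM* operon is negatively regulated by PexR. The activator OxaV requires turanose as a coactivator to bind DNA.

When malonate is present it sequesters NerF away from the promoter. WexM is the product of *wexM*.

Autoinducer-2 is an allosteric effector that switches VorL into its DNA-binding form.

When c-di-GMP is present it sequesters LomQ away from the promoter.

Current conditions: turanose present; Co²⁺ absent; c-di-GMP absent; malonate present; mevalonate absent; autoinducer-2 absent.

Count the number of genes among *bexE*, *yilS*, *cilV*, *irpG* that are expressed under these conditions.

3

Autoinducer-2 is absent, so VorL is inactive.
Required activator VorL is absent, so *bexE* is not transcribed.
→ *bexE* is OFF.
Mevalonate is absent, so PexR is inactive.
With no repressor bound, *wexM* is transcribed.
So WexM is produced and active.
No repressor is bound and WexM is active, so *yilS* is transcribed.
→ *yilS* is ON.
c-di-GMP is absent, so LomQ is active.
Co²⁺ is absent, so MorQ is inactive.
No repressor is bound and LomQ is active, so *cilV* is transcribed.
→ *cilV* is ON.
Malonate is present, so NerF is inactive.
Turanose is present, so OxaV is active.
Activator OxaV is present, so *irpG* is transcribed.
→ *irpG* is ON.
3 of the 4 genes are transcribed.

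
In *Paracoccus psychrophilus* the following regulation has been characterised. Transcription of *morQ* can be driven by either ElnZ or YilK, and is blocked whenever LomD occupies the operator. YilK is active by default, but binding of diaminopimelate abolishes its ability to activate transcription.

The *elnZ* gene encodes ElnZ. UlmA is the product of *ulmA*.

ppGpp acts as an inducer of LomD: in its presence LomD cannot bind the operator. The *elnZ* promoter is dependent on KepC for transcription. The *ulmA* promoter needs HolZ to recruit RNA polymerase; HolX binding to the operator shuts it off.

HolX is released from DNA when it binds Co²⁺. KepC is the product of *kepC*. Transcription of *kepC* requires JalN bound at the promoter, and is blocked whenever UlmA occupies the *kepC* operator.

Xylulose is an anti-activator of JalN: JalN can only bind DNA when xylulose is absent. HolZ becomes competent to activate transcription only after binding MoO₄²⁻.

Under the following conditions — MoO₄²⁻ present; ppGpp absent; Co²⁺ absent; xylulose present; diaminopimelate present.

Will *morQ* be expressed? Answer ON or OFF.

OFF

Co²⁺ is absent, so HolX is active.
MoO₄²⁻ is present, so HolZ is active.
With repressor HolX bound, *ulmA* is not transcribed.
So UlmA is not produced.
Xylulose is present, so JalN is inactive.
Required activator JalN is absent, so *kepC* is not transcribed.
So KepC is not produced.
Required activator KepC is absent, so *elnZ* is not transcribed.
So ElnZ is not produced.
ppGpp is absent, so LomD is active.
Diaminopimelate is present, so YilK is inactive.
With repressor LomD bound, *morQ* is not transcribed.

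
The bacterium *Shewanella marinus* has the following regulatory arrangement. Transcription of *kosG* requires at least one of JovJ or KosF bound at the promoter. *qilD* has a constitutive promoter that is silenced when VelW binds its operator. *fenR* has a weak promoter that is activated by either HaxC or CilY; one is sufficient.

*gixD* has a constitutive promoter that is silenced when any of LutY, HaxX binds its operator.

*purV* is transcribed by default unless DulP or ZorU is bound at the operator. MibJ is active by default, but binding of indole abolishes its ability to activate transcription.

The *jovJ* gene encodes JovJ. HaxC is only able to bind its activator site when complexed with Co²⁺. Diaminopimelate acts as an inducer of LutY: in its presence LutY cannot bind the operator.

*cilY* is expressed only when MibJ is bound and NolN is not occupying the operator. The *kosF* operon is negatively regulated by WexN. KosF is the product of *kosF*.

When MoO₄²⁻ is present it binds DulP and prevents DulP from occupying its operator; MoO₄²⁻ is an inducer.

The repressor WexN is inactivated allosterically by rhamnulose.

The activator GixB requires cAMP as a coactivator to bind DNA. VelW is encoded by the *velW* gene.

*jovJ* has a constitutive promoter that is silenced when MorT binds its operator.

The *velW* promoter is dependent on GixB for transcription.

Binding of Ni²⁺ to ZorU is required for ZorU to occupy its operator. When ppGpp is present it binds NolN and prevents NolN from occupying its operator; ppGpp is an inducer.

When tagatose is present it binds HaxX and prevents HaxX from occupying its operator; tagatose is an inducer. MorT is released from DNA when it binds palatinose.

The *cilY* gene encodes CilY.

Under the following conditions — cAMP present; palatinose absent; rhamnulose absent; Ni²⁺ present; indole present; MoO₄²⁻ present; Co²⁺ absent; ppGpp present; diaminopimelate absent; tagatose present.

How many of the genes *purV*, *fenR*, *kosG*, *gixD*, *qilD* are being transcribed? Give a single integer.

0

MoO₄²⁻ is present, so DulP is inactive.
Ni²⁺ is present, so ZorU is active.
With repressor ZorU bound, *purV* is not transcribed.
→ *purV* is OFF.
Co²⁺ is absent, so HaxC is inactive.
Indole is present, so MibJ is inactive.
ppGpp is present, so NolN is inactive.
Required activator MibJ is absent, so *cilY* is not transcribed.
So CilY is not produced.
No activator is available at the *fenR* promoter, so *fenR* is not transcribed.
→ *fenR* is OFF.
Palatinose is absent, so MorT is active.
With repressor MorT bound, *jovJ* is not transcribed.
So JovJ is not produced.
Rhamnulose is absent, so WexN is active.
With repressor WexN bound, *kosF* is not transcribed.
So KosF is not produced.
No activator is available at the *kosG* promoter, so *kosG* is not transcribed.
→ *kosG* is OFF.
Diaminopimelate is absent, so LutY is active.
Tagatose is present, so HaxX is inactive.
With repressor LutY bound, *gixD* is not transcribed.
→ *gixD* is OFF.
cAMP is present, so GixB is active.
No repressor is bound and GixB is active, so *velW* is transcribed.
So VelW is produced and active.
With repressor VelW bound, *qilD* is not transcribed.
→ *qilD* is OFF.
0 of the 5 genes are transcribed.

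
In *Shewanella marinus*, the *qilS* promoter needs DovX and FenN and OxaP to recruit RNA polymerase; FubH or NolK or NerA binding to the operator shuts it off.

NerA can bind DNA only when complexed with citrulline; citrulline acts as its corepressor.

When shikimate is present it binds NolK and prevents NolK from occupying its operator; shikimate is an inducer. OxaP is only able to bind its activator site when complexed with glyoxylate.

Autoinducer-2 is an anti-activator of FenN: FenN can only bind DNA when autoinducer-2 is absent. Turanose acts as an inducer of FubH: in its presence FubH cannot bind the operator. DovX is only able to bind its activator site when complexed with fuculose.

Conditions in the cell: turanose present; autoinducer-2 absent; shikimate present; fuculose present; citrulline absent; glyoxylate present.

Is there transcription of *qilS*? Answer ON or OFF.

Fuculose is present, so DovX is active.
Turanose is present, so FubH is inactive.
Autoinducer-2 is absent, so FenN is active.
Shikimate is present, so NolK is inactive.
Citrulline is absent, so NerA is inactive.
Glyoxylate is present, so OxaP is active.
No repressor is bound and DovX and FenN and OxaP are active, so *qilS* is transcribed.

ON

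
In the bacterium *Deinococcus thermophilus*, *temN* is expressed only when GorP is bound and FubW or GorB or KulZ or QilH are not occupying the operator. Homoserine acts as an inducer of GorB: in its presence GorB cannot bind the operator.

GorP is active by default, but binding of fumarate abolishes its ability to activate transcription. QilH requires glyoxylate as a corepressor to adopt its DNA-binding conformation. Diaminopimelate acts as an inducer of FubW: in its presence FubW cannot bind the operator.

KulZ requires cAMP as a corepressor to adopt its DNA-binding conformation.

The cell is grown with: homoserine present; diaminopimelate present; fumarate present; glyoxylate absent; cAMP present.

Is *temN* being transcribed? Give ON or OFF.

Diaminopimelate is present, so FubW is inactive.
Homoserine is present, so GorB is inactive.
cAMP is present, so KulZ is active.
Glyoxylate is absent, so QilH is inactive.
Fumarate is present, so GorP is inactive.
With repressor KulZ bound, *temN* is not transcribed.

OFF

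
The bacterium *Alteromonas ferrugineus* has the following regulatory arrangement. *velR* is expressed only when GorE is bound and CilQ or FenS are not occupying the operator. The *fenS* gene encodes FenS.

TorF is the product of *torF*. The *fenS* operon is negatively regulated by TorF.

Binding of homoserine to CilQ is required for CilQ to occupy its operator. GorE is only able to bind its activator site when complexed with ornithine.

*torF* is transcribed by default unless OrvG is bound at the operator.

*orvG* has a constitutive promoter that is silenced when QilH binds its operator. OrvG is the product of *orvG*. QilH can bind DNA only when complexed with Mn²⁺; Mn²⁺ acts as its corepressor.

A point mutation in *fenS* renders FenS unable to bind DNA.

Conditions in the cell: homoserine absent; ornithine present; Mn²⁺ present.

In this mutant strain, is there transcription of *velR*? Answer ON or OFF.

ON

Homoserine is absent, so CilQ is inactive.
FenS is non-functional in this strain, so it has no effect.
Ornithine is present, so GorE is active.
No repressor is bound and GorE is active, so *velR* is transcribed.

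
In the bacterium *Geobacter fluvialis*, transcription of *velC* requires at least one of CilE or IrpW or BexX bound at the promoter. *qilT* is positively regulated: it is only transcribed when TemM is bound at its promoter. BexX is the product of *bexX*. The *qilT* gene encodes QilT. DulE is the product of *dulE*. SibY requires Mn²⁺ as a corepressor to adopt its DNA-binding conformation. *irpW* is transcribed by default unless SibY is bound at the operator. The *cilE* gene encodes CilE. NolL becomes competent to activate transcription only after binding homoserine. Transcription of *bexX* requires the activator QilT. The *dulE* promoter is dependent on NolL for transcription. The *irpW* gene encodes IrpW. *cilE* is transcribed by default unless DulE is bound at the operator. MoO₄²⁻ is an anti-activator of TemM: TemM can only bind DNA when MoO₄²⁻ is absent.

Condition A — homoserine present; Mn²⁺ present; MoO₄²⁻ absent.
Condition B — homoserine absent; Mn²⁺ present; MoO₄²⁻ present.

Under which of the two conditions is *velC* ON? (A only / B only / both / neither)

Condition A:
Homoserine is present, so NolL is active.
No repressor is bound and NolL is active, so *dulE* is transcribed.
So DulE is produced and active.
With repressor DulE bound, *cilE* is not transcribed.
So CilE is not produced.
Mn²⁺ is present, so SibY is active.
With repressor SibY bound, *irpW* is not transcribed.
So IrpW is not produced.
MoO₄²⁻ is absent, so TemM is active.
No repressor is bound and TemM is active, so *qilT* is transcribed.
So QilT is produced and active.
No repressor is bound and QilT is active, so *bexX* is transcribed.
So BexX is produced and active.
Activator BexX is present, so *velC* is transcribed.
→ *velC* is ON in A.
Condition B:
Homoserine is absent, so NolL is inactive.
Required activator NolL is absent, so *dulE* is not transcribed.
So DulE is not produced.
With no repressor bound, *cilE* is transcribed.
So CilE is produced and active.
Mn²⁺ is present, so SibY is active.
With repressor SibY bound, *irpW* is not transcribed.
So IrpW is not produced.
MoO₄²⁻ is present, so TemM is inactive.
Required activator TemM is absent, so *qilT* is not transcribed.
So QilT is not produced.
Required activator QilT is absent, so *bexX* is not transcribed.
So BexX is not produced.
Activator CilE is present, so *velC* is transcribed.
→ *velC* is ON in B.

both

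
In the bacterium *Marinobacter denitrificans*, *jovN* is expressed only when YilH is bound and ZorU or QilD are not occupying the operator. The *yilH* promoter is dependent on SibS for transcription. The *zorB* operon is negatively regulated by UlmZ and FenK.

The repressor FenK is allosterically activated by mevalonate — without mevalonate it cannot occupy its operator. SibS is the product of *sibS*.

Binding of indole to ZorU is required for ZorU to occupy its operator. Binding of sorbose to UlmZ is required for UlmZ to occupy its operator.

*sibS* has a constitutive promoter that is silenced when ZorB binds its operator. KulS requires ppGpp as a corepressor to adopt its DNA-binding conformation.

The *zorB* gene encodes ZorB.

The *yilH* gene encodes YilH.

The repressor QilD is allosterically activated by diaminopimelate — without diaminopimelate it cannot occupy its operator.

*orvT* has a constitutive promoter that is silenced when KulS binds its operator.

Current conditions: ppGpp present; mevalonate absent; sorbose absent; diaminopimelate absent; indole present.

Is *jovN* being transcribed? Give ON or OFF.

Sorbose is absent, so UlmZ is inactive.
Mevalonate is absent, so FenK is inactive.
With no repressor bound, *zorB* is transcribed.
So ZorB is produced and active.
With repressor ZorB bound, *sibS* is not transcribed.
So SibS is not produced.
Required activator SibS is absent, so *yilH* is not transcribed.
So YilH is not produced.
Indole is present, so ZorU is active.
Diaminopimelate is absent, so QilD is inactive.
With repressor ZorU bound, *jovN* is not transcribed.

OFF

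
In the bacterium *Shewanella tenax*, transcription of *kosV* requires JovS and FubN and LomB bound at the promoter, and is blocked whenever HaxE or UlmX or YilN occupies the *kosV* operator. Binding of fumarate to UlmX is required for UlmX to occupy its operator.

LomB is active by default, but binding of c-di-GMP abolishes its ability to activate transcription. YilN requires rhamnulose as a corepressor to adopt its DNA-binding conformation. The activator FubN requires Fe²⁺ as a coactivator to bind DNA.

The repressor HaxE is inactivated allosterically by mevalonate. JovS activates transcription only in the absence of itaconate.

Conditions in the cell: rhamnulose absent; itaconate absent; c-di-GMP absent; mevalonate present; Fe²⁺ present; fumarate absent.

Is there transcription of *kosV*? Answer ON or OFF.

Itaconate is absent, so JovS is active.
Mevalonate is present, so HaxE is inactive.
Fumarate is absent, so UlmX is inactive.
Rhamnulose is absent, so YilN is inactive.
Fe²⁺ is present, so FubN is active.
c-di-GMP is absent, so LomB is active.
No repressor is bound and JovS and FubN and LomB are active, so *kosV* is transcribed.

ON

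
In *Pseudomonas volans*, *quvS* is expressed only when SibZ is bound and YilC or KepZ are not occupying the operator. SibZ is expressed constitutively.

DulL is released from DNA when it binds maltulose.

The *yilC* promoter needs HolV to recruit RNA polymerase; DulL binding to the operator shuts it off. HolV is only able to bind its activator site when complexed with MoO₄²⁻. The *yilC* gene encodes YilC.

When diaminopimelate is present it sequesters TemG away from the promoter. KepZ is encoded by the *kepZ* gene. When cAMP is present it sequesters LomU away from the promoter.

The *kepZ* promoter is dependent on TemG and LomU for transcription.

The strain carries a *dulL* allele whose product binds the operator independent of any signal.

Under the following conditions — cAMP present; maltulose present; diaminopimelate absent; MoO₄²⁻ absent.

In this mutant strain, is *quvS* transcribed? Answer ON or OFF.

ON

MoO₄²⁻ is absent, so HolV is inactive.
DulL is constitutively active in this strain.
With repressor DulL bound, *yilC* is not transcribed.
So YilC is not produced.
SibZ is produced constitutively and is active.
Diaminopimelate is absent, so TemG is active.
cAMP is present, so LomU is inactive.
Required activator LomU is absent, so *kepZ* is not transcribed.
So KepZ is not produced.
No repressor is bound and SibZ is active, so *quvS* is transcribed.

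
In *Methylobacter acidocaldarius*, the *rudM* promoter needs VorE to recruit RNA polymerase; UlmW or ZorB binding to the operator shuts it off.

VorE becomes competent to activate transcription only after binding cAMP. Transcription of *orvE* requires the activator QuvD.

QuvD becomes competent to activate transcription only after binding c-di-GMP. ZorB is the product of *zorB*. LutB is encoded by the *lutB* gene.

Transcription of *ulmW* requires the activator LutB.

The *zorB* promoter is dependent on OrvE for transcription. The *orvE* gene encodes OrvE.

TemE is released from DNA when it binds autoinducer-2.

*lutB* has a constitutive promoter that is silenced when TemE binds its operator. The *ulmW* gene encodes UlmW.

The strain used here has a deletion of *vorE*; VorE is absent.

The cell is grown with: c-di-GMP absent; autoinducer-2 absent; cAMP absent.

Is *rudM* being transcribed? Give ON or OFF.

OFF

Autoinducer-2 is absent, so TemE is active.
With repressor TemE bound, *lutB* is not transcribed.
So LutB is not produced.
Required activator LutB is absent, so *ulmW* is not transcribed.
So UlmW is not produced.
VorE is non-functional in this strain, so it has no effect.
c-di-GMP is absent, so QuvD is inactive.
Required activator QuvD is absent, so *orvE* is not transcribed.
So OrvE is not produced.
Required activator OrvE is absent, so *zorB* is not transcribed.
So ZorB is not produced.
Required activator VorE is absent, so *rudM* is not transcribed.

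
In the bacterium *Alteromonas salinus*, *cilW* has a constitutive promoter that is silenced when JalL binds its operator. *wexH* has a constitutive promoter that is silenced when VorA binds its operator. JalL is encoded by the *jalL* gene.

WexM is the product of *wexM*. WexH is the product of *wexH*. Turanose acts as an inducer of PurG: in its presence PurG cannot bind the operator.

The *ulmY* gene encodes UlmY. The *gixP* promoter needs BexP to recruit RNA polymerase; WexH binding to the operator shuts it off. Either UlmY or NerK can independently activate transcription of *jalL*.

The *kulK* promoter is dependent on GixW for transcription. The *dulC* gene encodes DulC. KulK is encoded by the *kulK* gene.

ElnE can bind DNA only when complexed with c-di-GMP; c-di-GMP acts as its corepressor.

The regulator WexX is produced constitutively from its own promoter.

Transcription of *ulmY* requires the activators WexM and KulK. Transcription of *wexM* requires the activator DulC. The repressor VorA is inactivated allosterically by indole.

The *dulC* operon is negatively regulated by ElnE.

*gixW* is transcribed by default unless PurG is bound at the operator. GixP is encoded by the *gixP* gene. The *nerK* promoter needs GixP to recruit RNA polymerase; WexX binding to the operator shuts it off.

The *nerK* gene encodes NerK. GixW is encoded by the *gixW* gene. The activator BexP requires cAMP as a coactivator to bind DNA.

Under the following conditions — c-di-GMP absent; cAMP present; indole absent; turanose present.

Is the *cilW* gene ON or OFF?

c-di-GMP is absent, so ElnE is inactive.
With no repressor bound, *dulC* is transcribed.
So DulC is produced and active.
No repressor is bound and DulC is active, so *wexM* is transcribed.
So WexM is produced and active.
Turanose is present, so PurG is inactive.
With no repressor bound, *gixW* is transcribed.
So GixW is produced and active.
No repressor is bound and GixW is active, so *kulK* is transcribed.
So KulK is produced and active.
No repressor is bound and WexM and KulK are active, so *ulmY* is transcribed.
So UlmY is produced and active.
WexX is produced constitutively and is active.
Indole is absent, so VorA is active.
With repressor VorA bound, *wexH* is not transcribed.
So WexH is not produced.
cAMP is present, so BexP is active.
No repressor is bound and BexP is active, so *gixP* is transcribed.
So GixP is produced and active.
With repressor WexX bound, *nerK* is not transcribed.
So NerK is not produced.
Activator UlmY is present, so *jalL* is transcribed.
So JalL is produced and active.
With repressor JalL bound, *cilW* is not transcribed.

OFF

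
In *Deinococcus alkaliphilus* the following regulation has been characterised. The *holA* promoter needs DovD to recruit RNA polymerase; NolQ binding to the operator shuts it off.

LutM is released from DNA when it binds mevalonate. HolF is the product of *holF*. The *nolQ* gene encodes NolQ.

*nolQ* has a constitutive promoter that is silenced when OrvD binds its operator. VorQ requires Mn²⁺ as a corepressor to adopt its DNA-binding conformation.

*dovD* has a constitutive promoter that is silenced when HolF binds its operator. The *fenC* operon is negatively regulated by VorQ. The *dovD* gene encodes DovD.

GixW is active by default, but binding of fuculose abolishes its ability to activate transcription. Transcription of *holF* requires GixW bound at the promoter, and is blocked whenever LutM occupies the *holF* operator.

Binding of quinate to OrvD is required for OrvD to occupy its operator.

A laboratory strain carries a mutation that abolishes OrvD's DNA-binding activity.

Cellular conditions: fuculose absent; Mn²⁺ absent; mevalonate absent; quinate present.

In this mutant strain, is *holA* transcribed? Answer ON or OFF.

OFF

Mevalonate is absent, so LutM is active.
Fuculose is absent, so GixW is active.
With repressor LutM bound, *holF* is not transcribed.
So HolF is not produced.
With no repressor bound, *dovD* is transcribed.
So DovD is produced and active.
OrvD is non-functional in this strain, so it has no effect.
With no repressor bound, *nolQ* is transcribed.
So NolQ is produced and active.
With repressor NolQ bound, *holA* is not transcribed.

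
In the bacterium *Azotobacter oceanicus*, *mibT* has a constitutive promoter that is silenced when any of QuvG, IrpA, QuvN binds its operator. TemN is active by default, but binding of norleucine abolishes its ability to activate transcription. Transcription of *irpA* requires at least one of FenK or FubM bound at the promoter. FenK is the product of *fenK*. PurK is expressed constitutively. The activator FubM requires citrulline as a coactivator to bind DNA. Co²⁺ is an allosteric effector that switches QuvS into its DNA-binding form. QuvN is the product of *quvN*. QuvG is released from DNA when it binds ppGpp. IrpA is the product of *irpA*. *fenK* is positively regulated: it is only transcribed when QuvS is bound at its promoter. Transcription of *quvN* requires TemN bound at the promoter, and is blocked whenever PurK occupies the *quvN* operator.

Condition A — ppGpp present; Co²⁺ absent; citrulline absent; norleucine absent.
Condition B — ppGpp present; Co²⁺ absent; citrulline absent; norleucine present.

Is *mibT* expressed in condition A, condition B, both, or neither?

Condition A:
ppGpp is present, so QuvG is inactive.
Co²⁺ is absent, so QuvS is inactive.
Required activator QuvS is absent, so *fenK* is not transcribed.
So FenK is not produced.
Citrulline is absent, so FubM is inactive.
No activator is available at the *irpA* promoter, so *irpA* is not transcribed.
So IrpA is not produced.
Norleucine is absent, so TemN is active.
PurK is produced constitutively and is active.
With repressor PurK bound, *quvN* is not transcribed.
So QuvN is not produced.
With no repressor bound, *mibT* is transcribed.
→ *mibT* is ON in A.
Condition B:
ppGpp is present, so QuvG is inactive.
Co²⁺ is absent, so QuvS is inactive.
Required activator QuvS is absent, so *fenK* is not transcribed.
So FenK is not produced.
Citrulline is absent, so FubM is inactive.
No activator is available at the *irpA* promoter, so *irpA* is not transcribed.
So IrpA is not produced.
Norleucine is present, so TemN is inactive.
PurK is produced constitutively and is active.
With repressor PurK bound, *quvN* is not transcribed.
So QuvN is not produced.
With no repressor bound, *mibT* is transcribed.
→ *mibT* is ON in B.

both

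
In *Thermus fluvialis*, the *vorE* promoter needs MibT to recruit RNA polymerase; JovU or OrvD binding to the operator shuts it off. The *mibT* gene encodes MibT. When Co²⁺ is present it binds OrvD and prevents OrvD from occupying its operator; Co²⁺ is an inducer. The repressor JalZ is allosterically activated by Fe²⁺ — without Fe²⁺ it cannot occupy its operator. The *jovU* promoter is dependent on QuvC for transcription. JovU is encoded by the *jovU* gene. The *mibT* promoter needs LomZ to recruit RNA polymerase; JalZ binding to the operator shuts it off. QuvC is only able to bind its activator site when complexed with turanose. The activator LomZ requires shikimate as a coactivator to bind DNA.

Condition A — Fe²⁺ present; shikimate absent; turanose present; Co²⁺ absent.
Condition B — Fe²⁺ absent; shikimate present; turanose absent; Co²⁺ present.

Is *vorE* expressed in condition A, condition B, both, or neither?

B only

Condition A:
Fe²⁺ is present, so JalZ is active.
Shikimate is absent, so LomZ is inactive.
With repressor JalZ bound, *mibT* is not transcribed.
So MibT is not produced.
Turanose is present, so QuvC is active.
No repressor is bound and QuvC is active, so *jovU* is transcribed.
So JovU is produced and active.
Co²⁺ is absent, so OrvD is active.
With repressor JovU bound, *vorE* is not transcribed.
→ *vorE* is OFF in A.
Condition B:
Fe²⁺ is absent, so JalZ is inactive.
Shikimate is present, so LomZ is active.
No repressor is bound and LomZ is active, so *mibT* is transcribed.
So MibT is produced and active.
Turanose is absent, so QuvC is inactive.
Required activator QuvC is absent, so *jovU* is not transcribed.
So JovU is not produced.
Co²⁺ is present, so OrvD is inactive.
No repressor is bound and MibT is active, so *vorE* is transcribed.
→ *vorE* is ON in B.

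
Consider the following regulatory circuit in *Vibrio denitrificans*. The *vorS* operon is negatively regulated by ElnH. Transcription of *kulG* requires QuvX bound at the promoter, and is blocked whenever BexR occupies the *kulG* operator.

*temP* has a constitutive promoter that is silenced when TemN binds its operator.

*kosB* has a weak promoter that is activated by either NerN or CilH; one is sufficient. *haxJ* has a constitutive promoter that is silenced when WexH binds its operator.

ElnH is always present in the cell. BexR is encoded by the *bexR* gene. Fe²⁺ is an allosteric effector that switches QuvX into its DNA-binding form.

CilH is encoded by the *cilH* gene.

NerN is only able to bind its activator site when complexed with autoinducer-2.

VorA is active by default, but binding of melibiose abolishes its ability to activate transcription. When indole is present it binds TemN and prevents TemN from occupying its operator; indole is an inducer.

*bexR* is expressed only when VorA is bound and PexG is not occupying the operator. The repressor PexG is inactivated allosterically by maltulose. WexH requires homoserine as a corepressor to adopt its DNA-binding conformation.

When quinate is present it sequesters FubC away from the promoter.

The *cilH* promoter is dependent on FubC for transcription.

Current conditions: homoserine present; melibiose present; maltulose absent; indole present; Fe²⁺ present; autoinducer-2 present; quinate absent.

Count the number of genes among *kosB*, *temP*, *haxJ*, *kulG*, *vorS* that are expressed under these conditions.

3

Autoinducer-2 is present, so NerN is active.
Quinate is absent, so FubC is active.
No repressor is bound and FubC is active, so *cilH* is transcribed.
So CilH is produced and active.
Activator NerN is present, so *kosB* is transcribed.
→ *kosB* is ON.
Indole is present, so TemN is inactive.
With no repressor bound, *temP* is transcribed.
→ *temP* is ON.
Homoserine is present, so WexH is active.
With repressor WexH bound, *haxJ* is not transcribed.
→ *haxJ* is OFF.
Fe²⁺ is present, so QuvX is active.
Melibiose is present, so VorA is inactive.
Maltulose is absent, so PexG is active.
With repressor PexG bound, *bexR* is not transcribed.
So BexR is not produced.
No repressor is bound and QuvX is active, so *kulG* is transcribed.
→ *kulG* is ON.
ElnH is produced constitutively and is active.
With repressor ElnH bound, *vorS* is not transcribed.
→ *vorS* is OFF.
3 of the 5 genes are transcribed.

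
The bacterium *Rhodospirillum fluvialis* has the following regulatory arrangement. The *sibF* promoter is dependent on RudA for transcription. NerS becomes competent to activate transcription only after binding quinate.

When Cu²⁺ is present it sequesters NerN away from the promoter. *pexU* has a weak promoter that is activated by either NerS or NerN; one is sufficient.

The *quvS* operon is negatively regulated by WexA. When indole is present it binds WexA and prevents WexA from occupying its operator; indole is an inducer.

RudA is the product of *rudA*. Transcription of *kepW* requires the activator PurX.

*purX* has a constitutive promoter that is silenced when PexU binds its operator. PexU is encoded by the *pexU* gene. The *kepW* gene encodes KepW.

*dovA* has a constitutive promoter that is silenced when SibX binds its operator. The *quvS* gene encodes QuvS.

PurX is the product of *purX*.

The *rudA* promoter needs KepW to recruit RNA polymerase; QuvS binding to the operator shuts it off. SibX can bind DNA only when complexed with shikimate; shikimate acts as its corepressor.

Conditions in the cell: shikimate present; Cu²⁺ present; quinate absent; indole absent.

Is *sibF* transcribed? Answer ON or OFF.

Quinate is absent, so NerS is inactive.
Cu²⁺ is present, so NerN is inactive.
No activator is available at the *pexU* promoter, so *pexU* is not transcribed.
So PexU is not produced.
With no repressor bound, *purX* is transcribed.
So PurX is produced and active.
No repressor is bound and PurX is active, so *kepW* is transcribed.
So KepW is produced and active.
Indole is absent, so WexA is active.
With repressor WexA bound, *quvS* is not transcribed.
So QuvS is not produced.
No repressor is bound and KepW is active, so *rudA* is transcribed.
So RudA is produced and active.
No repressor is bound and RudA is active, so *sibF* is transcribed.

ON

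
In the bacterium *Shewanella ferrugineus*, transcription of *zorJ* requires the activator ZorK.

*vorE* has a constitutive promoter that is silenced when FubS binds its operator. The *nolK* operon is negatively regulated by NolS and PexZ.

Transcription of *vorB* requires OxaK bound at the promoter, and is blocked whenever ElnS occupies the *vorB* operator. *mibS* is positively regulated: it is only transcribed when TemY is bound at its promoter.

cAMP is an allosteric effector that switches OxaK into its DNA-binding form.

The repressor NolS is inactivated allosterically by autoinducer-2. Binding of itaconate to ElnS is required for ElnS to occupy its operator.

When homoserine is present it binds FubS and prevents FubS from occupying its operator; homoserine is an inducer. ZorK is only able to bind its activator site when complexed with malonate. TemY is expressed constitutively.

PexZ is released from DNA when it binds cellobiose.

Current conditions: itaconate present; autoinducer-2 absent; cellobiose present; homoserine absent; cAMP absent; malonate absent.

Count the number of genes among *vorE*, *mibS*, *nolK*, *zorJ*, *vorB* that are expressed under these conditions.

Homoserine is absent, so FubS is active.
With repressor FubS bound, *vorE* is not transcribed.
→ *vorE* is OFF.
TemY is produced constitutively and is active.
No repressor is bound and TemY is active, so *mibS* is transcribed.
→ *mibS* is ON.
Autoinducer-2 is absent, so NolS is active.
Cellobiose is present, so PexZ is inactive.
With repressor NolS bound, *nolK* is not transcribed.
→ *nolK* is OFF.
Malonate is absent, so ZorK is inactive.
Required activator ZorK is absent, so *zorJ* is not transcribed.
→ *zorJ* is OFF.
Itaconate is present, so ElnS is active.
cAMP is absent, so OxaK is inactive.
With repressor ElnS bound, *vorB* is not transcribed.
→ *vorB* is OFF.
1 of the 5 genes is transcribed.

1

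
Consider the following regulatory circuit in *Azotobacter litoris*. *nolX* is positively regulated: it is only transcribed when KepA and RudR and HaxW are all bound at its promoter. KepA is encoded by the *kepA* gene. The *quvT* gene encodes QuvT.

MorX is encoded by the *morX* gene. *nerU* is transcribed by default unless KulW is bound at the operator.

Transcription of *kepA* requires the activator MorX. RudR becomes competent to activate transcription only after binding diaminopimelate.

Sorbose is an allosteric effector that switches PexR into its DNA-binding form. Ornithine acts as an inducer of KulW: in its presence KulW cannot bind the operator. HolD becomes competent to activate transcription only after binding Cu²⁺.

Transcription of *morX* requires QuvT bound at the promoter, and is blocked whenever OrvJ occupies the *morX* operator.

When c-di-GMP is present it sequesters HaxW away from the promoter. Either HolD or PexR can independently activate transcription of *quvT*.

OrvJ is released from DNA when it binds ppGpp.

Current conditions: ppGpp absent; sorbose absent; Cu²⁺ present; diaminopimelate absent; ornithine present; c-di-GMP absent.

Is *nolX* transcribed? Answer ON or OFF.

ppGpp is absent, so OrvJ is active.
Cu²⁺ is present, so HolD is active.
Sorbose is absent, so PexR is inactive.
Activator HolD is present, so *quvT* is transcribed.
So QuvT is produced and active.
With repressor OrvJ bound, *morX* is not transcribed.
So MorX is not produced.
Required activator MorX is absent, so *kepA* is not transcribed.
So KepA is not produced.
Diaminopimelate is absent, so RudR is inactive.
c-di-GMP is absent, so HaxW is active.
Required activator KepA is absent, so *nolX* is not transcribed.

OFF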